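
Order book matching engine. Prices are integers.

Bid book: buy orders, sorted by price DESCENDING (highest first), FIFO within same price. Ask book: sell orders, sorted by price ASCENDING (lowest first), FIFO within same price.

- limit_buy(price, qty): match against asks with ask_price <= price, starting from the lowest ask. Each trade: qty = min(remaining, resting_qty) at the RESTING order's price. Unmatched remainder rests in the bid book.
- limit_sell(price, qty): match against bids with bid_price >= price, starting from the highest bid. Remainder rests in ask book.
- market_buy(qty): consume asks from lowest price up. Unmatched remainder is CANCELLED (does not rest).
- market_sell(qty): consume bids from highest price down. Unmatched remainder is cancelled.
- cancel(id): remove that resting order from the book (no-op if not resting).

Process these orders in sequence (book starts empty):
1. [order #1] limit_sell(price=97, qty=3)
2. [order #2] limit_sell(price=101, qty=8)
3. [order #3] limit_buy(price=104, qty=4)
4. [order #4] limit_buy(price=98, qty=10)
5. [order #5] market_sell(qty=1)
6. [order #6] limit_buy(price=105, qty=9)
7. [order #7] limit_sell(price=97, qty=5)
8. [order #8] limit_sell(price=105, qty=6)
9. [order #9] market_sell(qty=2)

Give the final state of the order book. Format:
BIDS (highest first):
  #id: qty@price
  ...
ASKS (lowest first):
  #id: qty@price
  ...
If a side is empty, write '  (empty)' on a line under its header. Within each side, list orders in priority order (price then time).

Answer: BIDS (highest first):
  #4: 4@98
ASKS (lowest first):
  #8: 6@105

Derivation:
After op 1 [order #1] limit_sell(price=97, qty=3): fills=none; bids=[-] asks=[#1:3@97]
After op 2 [order #2] limit_sell(price=101, qty=8): fills=none; bids=[-] asks=[#1:3@97 #2:8@101]
After op 3 [order #3] limit_buy(price=104, qty=4): fills=#3x#1:3@97 #3x#2:1@101; bids=[-] asks=[#2:7@101]
After op 4 [order #4] limit_buy(price=98, qty=10): fills=none; bids=[#4:10@98] asks=[#2:7@101]
After op 5 [order #5] market_sell(qty=1): fills=#4x#5:1@98; bids=[#4:9@98] asks=[#2:7@101]
After op 6 [order #6] limit_buy(price=105, qty=9): fills=#6x#2:7@101; bids=[#6:2@105 #4:9@98] asks=[-]
After op 7 [order #7] limit_sell(price=97, qty=5): fills=#6x#7:2@105 #4x#7:3@98; bids=[#4:6@98] asks=[-]
After op 8 [order #8] limit_sell(price=105, qty=6): fills=none; bids=[#4:6@98] asks=[#8:6@105]
After op 9 [order #9] market_sell(qty=2): fills=#4x#9:2@98; bids=[#4:4@98] asks=[#8:6@105]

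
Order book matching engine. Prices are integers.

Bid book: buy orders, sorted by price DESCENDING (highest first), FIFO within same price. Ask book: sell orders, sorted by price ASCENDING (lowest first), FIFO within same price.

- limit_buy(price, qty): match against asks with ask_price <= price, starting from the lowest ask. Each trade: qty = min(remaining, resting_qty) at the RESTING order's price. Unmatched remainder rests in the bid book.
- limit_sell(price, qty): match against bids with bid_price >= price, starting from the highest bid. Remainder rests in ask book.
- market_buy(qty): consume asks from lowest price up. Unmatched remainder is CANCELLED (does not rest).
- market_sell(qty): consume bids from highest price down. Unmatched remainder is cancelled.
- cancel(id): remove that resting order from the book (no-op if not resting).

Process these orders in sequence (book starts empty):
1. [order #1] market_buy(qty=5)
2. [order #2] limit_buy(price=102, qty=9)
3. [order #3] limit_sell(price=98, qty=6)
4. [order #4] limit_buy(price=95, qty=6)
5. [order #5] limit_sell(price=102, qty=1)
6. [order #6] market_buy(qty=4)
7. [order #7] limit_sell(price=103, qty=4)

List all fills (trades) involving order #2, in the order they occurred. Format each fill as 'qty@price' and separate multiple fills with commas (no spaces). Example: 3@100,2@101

Answer: 6@102,1@102

Derivation:
After op 1 [order #1] market_buy(qty=5): fills=none; bids=[-] asks=[-]
After op 2 [order #2] limit_buy(price=102, qty=9): fills=none; bids=[#2:9@102] asks=[-]
After op 3 [order #3] limit_sell(price=98, qty=6): fills=#2x#3:6@102; bids=[#2:3@102] asks=[-]
After op 4 [order #4] limit_buy(price=95, qty=6): fills=none; bids=[#2:3@102 #4:6@95] asks=[-]
After op 5 [order #5] limit_sell(price=102, qty=1): fills=#2x#5:1@102; bids=[#2:2@102 #4:6@95] asks=[-]
After op 6 [order #6] market_buy(qty=4): fills=none; bids=[#2:2@102 #4:6@95] asks=[-]
After op 7 [order #7] limit_sell(price=103, qty=4): fills=none; bids=[#2:2@102 #4:6@95] asks=[#7:4@103]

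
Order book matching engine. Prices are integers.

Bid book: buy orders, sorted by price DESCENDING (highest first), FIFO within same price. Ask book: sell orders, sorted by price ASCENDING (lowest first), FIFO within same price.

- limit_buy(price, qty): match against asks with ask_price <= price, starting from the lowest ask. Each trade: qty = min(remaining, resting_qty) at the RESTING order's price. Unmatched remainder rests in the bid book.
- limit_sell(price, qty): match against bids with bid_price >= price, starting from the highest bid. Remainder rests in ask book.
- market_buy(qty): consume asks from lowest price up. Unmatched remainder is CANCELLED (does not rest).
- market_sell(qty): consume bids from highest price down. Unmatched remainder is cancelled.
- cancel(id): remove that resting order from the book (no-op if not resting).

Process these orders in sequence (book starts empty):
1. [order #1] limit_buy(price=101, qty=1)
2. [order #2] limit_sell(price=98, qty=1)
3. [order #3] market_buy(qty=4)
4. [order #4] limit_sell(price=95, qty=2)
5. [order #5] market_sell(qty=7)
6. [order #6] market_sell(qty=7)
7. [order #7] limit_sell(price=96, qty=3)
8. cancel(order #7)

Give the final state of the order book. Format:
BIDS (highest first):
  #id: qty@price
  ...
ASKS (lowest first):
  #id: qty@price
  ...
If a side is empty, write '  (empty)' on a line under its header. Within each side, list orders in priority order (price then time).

After op 1 [order #1] limit_buy(price=101, qty=1): fills=none; bids=[#1:1@101] asks=[-]
After op 2 [order #2] limit_sell(price=98, qty=1): fills=#1x#2:1@101; bids=[-] asks=[-]
After op 3 [order #3] market_buy(qty=4): fills=none; bids=[-] asks=[-]
After op 4 [order #4] limit_sell(price=95, qty=2): fills=none; bids=[-] asks=[#4:2@95]
After op 5 [order #5] market_sell(qty=7): fills=none; bids=[-] asks=[#4:2@95]
After op 6 [order #6] market_sell(qty=7): fills=none; bids=[-] asks=[#4:2@95]
After op 7 [order #7] limit_sell(price=96, qty=3): fills=none; bids=[-] asks=[#4:2@95 #7:3@96]
After op 8 cancel(order #7): fills=none; bids=[-] asks=[#4:2@95]

Answer: BIDS (highest first):
  (empty)
ASKS (lowest first):
  #4: 2@95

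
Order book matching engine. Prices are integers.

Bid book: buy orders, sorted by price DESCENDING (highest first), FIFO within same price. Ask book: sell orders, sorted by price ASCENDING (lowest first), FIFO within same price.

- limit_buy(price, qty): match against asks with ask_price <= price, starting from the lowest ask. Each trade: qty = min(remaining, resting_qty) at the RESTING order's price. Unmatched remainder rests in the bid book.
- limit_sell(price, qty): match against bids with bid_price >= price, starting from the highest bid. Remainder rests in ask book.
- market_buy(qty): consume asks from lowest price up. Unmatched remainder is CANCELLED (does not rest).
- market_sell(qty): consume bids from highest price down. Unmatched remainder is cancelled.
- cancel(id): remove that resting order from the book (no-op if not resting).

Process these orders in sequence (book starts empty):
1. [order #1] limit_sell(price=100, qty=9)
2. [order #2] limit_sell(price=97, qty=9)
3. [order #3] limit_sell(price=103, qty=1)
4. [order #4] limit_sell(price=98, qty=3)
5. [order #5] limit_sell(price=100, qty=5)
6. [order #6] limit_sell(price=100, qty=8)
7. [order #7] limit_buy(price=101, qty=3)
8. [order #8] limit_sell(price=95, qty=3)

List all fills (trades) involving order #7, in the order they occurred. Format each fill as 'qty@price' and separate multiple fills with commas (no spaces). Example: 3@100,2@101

After op 1 [order #1] limit_sell(price=100, qty=9): fills=none; bids=[-] asks=[#1:9@100]
After op 2 [order #2] limit_sell(price=97, qty=9): fills=none; bids=[-] asks=[#2:9@97 #1:9@100]
After op 3 [order #3] limit_sell(price=103, qty=1): fills=none; bids=[-] asks=[#2:9@97 #1:9@100 #3:1@103]
After op 4 [order #4] limit_sell(price=98, qty=3): fills=none; bids=[-] asks=[#2:9@97 #4:3@98 #1:9@100 #3:1@103]
After op 5 [order #5] limit_sell(price=100, qty=5): fills=none; bids=[-] asks=[#2:9@97 #4:3@98 #1:9@100 #5:5@100 #3:1@103]
After op 6 [order #6] limit_sell(price=100, qty=8): fills=none; bids=[-] asks=[#2:9@97 #4:3@98 #1:9@100 #5:5@100 #6:8@100 #3:1@103]
After op 7 [order #7] limit_buy(price=101, qty=3): fills=#7x#2:3@97; bids=[-] asks=[#2:6@97 #4:3@98 #1:9@100 #5:5@100 #6:8@100 #3:1@103]
After op 8 [order #8] limit_sell(price=95, qty=3): fills=none; bids=[-] asks=[#8:3@95 #2:6@97 #4:3@98 #1:9@100 #5:5@100 #6:8@100 #3:1@103]

Answer: 3@97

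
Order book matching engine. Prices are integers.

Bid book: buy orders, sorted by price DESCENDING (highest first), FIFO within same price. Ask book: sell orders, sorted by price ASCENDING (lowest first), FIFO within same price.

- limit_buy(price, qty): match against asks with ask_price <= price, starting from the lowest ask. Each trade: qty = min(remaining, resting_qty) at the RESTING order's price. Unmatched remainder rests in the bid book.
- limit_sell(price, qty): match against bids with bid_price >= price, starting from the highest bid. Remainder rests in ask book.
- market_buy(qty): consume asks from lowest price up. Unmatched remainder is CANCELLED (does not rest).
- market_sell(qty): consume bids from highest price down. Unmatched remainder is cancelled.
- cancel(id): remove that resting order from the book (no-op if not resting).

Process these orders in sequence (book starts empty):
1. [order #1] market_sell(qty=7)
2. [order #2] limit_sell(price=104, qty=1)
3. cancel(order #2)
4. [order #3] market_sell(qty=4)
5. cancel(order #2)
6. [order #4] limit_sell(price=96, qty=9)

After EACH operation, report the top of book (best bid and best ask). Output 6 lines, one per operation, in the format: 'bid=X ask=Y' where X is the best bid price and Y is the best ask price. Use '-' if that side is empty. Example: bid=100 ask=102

Answer: bid=- ask=-
bid=- ask=104
bid=- ask=-
bid=- ask=-
bid=- ask=-
bid=- ask=96

Derivation:
After op 1 [order #1] market_sell(qty=7): fills=none; bids=[-] asks=[-]
After op 2 [order #2] limit_sell(price=104, qty=1): fills=none; bids=[-] asks=[#2:1@104]
After op 3 cancel(order #2): fills=none; bids=[-] asks=[-]
After op 4 [order #3] market_sell(qty=4): fills=none; bids=[-] asks=[-]
After op 5 cancel(order #2): fills=none; bids=[-] asks=[-]
After op 6 [order #4] limit_sell(price=96, qty=9): fills=none; bids=[-] asks=[#4:9@96]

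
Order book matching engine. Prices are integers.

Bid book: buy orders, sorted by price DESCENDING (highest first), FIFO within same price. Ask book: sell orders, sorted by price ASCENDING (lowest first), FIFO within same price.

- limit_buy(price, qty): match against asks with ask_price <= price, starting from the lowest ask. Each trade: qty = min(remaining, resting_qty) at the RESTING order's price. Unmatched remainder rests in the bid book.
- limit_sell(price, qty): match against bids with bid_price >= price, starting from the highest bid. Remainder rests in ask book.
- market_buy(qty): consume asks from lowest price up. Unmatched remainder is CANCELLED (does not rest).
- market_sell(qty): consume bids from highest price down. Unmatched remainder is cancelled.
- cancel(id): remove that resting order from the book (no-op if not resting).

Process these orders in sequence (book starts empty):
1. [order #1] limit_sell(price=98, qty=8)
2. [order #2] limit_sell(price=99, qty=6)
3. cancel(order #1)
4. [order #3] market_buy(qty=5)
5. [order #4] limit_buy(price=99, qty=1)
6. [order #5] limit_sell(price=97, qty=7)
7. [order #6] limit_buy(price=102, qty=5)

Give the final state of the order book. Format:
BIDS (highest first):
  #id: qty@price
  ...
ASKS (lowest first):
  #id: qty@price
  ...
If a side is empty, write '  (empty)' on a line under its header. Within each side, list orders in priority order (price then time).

Answer: BIDS (highest first):
  (empty)
ASKS (lowest first):
  #5: 2@97

Derivation:
After op 1 [order #1] limit_sell(price=98, qty=8): fills=none; bids=[-] asks=[#1:8@98]
After op 2 [order #2] limit_sell(price=99, qty=6): fills=none; bids=[-] asks=[#1:8@98 #2:6@99]
After op 3 cancel(order #1): fills=none; bids=[-] asks=[#2:6@99]
After op 4 [order #3] market_buy(qty=5): fills=#3x#2:5@99; bids=[-] asks=[#2:1@99]
After op 5 [order #4] limit_buy(price=99, qty=1): fills=#4x#2:1@99; bids=[-] asks=[-]
After op 6 [order #5] limit_sell(price=97, qty=7): fills=none; bids=[-] asks=[#5:7@97]
After op 7 [order #6] limit_buy(price=102, qty=5): fills=#6x#5:5@97; bids=[-] asks=[#5:2@97]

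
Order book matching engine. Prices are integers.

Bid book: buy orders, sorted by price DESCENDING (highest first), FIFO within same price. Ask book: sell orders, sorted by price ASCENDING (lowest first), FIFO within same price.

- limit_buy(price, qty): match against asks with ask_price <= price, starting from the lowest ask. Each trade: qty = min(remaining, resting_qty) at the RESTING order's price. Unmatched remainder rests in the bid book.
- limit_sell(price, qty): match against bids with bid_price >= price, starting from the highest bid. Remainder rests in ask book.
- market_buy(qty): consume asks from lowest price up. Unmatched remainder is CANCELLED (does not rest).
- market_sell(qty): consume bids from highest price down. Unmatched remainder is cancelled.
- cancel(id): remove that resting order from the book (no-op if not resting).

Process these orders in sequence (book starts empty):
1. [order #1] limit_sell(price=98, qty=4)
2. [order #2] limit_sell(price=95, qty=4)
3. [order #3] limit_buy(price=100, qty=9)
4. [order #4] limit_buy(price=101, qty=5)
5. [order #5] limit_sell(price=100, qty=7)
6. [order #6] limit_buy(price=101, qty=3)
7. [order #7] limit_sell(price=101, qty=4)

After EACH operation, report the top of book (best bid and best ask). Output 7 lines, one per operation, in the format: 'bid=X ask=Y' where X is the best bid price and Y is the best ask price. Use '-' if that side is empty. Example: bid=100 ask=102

Answer: bid=- ask=98
bid=- ask=95
bid=100 ask=-
bid=101 ask=-
bid=- ask=100
bid=101 ask=-
bid=- ask=101

Derivation:
After op 1 [order #1] limit_sell(price=98, qty=4): fills=none; bids=[-] asks=[#1:4@98]
After op 2 [order #2] limit_sell(price=95, qty=4): fills=none; bids=[-] asks=[#2:4@95 #1:4@98]
After op 3 [order #3] limit_buy(price=100, qty=9): fills=#3x#2:4@95 #3x#1:4@98; bids=[#3:1@100] asks=[-]
After op 4 [order #4] limit_buy(price=101, qty=5): fills=none; bids=[#4:5@101 #3:1@100] asks=[-]
After op 5 [order #5] limit_sell(price=100, qty=7): fills=#4x#5:5@101 #3x#5:1@100; bids=[-] asks=[#5:1@100]
After op 6 [order #6] limit_buy(price=101, qty=3): fills=#6x#5:1@100; bids=[#6:2@101] asks=[-]
After op 7 [order #7] limit_sell(price=101, qty=4): fills=#6x#7:2@101; bids=[-] asks=[#7:2@101]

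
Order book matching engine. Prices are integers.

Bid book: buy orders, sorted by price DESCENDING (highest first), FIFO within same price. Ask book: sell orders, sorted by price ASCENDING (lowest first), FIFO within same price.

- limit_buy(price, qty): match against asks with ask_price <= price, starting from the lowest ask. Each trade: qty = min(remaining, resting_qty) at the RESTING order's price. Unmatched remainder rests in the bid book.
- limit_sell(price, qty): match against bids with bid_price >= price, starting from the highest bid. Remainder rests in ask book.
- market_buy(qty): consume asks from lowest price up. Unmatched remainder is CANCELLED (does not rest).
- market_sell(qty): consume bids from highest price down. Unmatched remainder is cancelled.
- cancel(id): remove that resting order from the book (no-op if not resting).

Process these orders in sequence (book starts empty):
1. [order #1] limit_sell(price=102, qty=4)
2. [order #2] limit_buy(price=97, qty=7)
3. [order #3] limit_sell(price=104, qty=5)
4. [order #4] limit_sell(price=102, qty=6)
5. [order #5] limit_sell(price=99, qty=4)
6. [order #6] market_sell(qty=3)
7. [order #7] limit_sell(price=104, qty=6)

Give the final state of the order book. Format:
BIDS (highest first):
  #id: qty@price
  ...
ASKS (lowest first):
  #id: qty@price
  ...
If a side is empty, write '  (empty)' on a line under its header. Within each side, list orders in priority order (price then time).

Answer: BIDS (highest first):
  #2: 4@97
ASKS (lowest first):
  #5: 4@99
  #1: 4@102
  #4: 6@102
  #3: 5@104
  #7: 6@104

Derivation:
After op 1 [order #1] limit_sell(price=102, qty=4): fills=none; bids=[-] asks=[#1:4@102]
After op 2 [order #2] limit_buy(price=97, qty=7): fills=none; bids=[#2:7@97] asks=[#1:4@102]
After op 3 [order #3] limit_sell(price=104, qty=5): fills=none; bids=[#2:7@97] asks=[#1:4@102 #3:5@104]
After op 4 [order #4] limit_sell(price=102, qty=6): fills=none; bids=[#2:7@97] asks=[#1:4@102 #4:6@102 #3:5@104]
After op 5 [order #5] limit_sell(price=99, qty=4): fills=none; bids=[#2:7@97] asks=[#5:4@99 #1:4@102 #4:6@102 #3:5@104]
After op 6 [order #6] market_sell(qty=3): fills=#2x#6:3@97; bids=[#2:4@97] asks=[#5:4@99 #1:4@102 #4:6@102 #3:5@104]
After op 7 [order #7] limit_sell(price=104, qty=6): fills=none; bids=[#2:4@97] asks=[#5:4@99 #1:4@102 #4:6@102 #3:5@104 #7:6@104]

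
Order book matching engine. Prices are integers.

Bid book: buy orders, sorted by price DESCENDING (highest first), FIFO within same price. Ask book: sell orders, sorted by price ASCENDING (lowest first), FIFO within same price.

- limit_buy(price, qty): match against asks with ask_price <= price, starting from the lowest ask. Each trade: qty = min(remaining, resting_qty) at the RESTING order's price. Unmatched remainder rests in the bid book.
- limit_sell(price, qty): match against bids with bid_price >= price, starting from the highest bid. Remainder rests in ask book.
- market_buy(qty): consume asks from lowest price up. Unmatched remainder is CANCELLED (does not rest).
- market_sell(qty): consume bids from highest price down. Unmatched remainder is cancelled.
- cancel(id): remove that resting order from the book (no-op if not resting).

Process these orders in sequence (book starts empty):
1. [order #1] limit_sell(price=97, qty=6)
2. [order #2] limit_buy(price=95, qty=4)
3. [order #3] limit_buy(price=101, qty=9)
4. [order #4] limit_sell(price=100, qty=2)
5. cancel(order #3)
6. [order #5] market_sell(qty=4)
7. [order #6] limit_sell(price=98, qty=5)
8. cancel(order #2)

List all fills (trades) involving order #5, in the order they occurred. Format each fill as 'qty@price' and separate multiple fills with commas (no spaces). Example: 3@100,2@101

After op 1 [order #1] limit_sell(price=97, qty=6): fills=none; bids=[-] asks=[#1:6@97]
After op 2 [order #2] limit_buy(price=95, qty=4): fills=none; bids=[#2:4@95] asks=[#1:6@97]
After op 3 [order #3] limit_buy(price=101, qty=9): fills=#3x#1:6@97; bids=[#3:3@101 #2:4@95] asks=[-]
After op 4 [order #4] limit_sell(price=100, qty=2): fills=#3x#4:2@101; bids=[#3:1@101 #2:4@95] asks=[-]
After op 5 cancel(order #3): fills=none; bids=[#2:4@95] asks=[-]
After op 6 [order #5] market_sell(qty=4): fills=#2x#5:4@95; bids=[-] asks=[-]
After op 7 [order #6] limit_sell(price=98, qty=5): fills=none; bids=[-] asks=[#6:5@98]
After op 8 cancel(order #2): fills=none; bids=[-] asks=[#6:5@98]

Answer: 4@95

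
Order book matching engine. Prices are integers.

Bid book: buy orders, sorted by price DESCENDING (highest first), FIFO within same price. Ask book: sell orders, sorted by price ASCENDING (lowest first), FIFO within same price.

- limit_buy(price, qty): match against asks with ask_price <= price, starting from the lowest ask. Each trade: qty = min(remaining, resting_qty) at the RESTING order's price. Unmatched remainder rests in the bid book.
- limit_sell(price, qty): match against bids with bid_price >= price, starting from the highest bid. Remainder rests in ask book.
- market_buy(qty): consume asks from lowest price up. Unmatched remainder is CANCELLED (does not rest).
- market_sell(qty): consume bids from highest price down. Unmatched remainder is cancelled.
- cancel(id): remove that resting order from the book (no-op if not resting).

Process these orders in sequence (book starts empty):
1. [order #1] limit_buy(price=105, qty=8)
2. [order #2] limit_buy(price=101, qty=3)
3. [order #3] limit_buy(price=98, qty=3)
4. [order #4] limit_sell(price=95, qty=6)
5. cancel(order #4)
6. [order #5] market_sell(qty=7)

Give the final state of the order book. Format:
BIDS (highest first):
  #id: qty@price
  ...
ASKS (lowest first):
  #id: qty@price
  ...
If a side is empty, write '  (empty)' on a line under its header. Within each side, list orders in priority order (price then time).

After op 1 [order #1] limit_buy(price=105, qty=8): fills=none; bids=[#1:8@105] asks=[-]
After op 2 [order #2] limit_buy(price=101, qty=3): fills=none; bids=[#1:8@105 #2:3@101] asks=[-]
After op 3 [order #3] limit_buy(price=98, qty=3): fills=none; bids=[#1:8@105 #2:3@101 #3:3@98] asks=[-]
After op 4 [order #4] limit_sell(price=95, qty=6): fills=#1x#4:6@105; bids=[#1:2@105 #2:3@101 #3:3@98] asks=[-]
After op 5 cancel(order #4): fills=none; bids=[#1:2@105 #2:3@101 #3:3@98] asks=[-]
After op 6 [order #5] market_sell(qty=7): fills=#1x#5:2@105 #2x#5:3@101 #3x#5:2@98; bids=[#3:1@98] asks=[-]

Answer: BIDS (highest first):
  #3: 1@98
ASKS (lowest first):
  (empty)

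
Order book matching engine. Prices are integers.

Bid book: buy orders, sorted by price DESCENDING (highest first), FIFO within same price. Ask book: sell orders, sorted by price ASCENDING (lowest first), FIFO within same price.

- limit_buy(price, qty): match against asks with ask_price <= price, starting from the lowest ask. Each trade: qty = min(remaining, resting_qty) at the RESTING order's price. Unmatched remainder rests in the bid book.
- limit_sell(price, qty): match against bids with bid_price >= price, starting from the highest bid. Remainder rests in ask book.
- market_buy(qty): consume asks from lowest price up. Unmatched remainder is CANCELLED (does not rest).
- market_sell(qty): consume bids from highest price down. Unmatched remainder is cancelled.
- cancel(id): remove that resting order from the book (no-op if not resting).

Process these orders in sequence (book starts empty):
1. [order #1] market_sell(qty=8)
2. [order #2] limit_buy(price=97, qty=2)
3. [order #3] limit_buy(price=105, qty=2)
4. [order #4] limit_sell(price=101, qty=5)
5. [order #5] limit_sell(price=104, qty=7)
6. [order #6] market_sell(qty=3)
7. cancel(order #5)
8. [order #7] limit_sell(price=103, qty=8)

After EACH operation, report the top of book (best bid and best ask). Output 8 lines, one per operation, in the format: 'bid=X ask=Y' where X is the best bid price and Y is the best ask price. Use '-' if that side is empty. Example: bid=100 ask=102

Answer: bid=- ask=-
bid=97 ask=-
bid=105 ask=-
bid=97 ask=101
bid=97 ask=101
bid=- ask=101
bid=- ask=101
bid=- ask=101

Derivation:
After op 1 [order #1] market_sell(qty=8): fills=none; bids=[-] asks=[-]
After op 2 [order #2] limit_buy(price=97, qty=2): fills=none; bids=[#2:2@97] asks=[-]
After op 3 [order #3] limit_buy(price=105, qty=2): fills=none; bids=[#3:2@105 #2:2@97] asks=[-]
After op 4 [order #4] limit_sell(price=101, qty=5): fills=#3x#4:2@105; bids=[#2:2@97] asks=[#4:3@101]
After op 5 [order #5] limit_sell(price=104, qty=7): fills=none; bids=[#2:2@97] asks=[#4:3@101 #5:7@104]
After op 6 [order #6] market_sell(qty=3): fills=#2x#6:2@97; bids=[-] asks=[#4:3@101 #5:7@104]
After op 7 cancel(order #5): fills=none; bids=[-] asks=[#4:3@101]
After op 8 [order #7] limit_sell(price=103, qty=8): fills=none; bids=[-] asks=[#4:3@101 #7:8@103]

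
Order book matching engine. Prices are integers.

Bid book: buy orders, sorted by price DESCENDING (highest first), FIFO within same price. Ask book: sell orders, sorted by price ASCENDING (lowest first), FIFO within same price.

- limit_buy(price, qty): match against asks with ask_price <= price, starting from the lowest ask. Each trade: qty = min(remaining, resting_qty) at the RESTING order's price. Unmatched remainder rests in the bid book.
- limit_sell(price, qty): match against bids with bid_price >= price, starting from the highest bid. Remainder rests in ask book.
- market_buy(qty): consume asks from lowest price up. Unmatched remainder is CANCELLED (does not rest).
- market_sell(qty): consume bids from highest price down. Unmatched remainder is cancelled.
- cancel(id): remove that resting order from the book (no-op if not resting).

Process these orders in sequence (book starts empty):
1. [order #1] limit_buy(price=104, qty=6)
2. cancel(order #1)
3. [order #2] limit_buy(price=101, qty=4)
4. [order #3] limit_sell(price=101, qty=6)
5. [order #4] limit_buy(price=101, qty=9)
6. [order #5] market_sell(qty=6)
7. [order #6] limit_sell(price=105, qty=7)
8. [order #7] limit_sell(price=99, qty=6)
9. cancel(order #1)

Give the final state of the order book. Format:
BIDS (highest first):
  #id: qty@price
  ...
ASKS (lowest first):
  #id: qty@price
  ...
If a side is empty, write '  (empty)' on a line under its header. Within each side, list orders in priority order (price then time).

After op 1 [order #1] limit_buy(price=104, qty=6): fills=none; bids=[#1:6@104] asks=[-]
After op 2 cancel(order #1): fills=none; bids=[-] asks=[-]
After op 3 [order #2] limit_buy(price=101, qty=4): fills=none; bids=[#2:4@101] asks=[-]
After op 4 [order #3] limit_sell(price=101, qty=6): fills=#2x#3:4@101; bids=[-] asks=[#3:2@101]
After op 5 [order #4] limit_buy(price=101, qty=9): fills=#4x#3:2@101; bids=[#4:7@101] asks=[-]
After op 6 [order #5] market_sell(qty=6): fills=#4x#5:6@101; bids=[#4:1@101] asks=[-]
After op 7 [order #6] limit_sell(price=105, qty=7): fills=none; bids=[#4:1@101] asks=[#6:7@105]
After op 8 [order #7] limit_sell(price=99, qty=6): fills=#4x#7:1@101; bids=[-] asks=[#7:5@99 #6:7@105]
After op 9 cancel(order #1): fills=none; bids=[-] asks=[#7:5@99 #6:7@105]

Answer: BIDS (highest first):
  (empty)
ASKS (lowest first):
  #7: 5@99
  #6: 7@105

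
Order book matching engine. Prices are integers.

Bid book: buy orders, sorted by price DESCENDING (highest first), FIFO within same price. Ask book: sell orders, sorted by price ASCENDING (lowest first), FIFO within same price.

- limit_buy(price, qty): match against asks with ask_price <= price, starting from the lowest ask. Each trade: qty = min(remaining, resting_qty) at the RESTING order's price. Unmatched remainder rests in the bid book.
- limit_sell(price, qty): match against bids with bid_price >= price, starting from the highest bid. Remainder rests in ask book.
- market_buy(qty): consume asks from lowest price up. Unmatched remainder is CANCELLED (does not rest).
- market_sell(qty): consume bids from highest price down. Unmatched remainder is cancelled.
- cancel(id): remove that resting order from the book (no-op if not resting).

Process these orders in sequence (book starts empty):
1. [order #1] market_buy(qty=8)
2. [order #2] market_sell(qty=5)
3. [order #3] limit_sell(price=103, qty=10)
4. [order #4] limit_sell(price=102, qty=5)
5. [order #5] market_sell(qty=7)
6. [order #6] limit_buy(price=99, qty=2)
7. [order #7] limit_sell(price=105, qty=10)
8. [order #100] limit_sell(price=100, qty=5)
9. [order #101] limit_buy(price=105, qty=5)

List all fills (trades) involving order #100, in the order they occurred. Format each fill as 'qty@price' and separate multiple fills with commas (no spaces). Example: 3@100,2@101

After op 1 [order #1] market_buy(qty=8): fills=none; bids=[-] asks=[-]
After op 2 [order #2] market_sell(qty=5): fills=none; bids=[-] asks=[-]
After op 3 [order #3] limit_sell(price=103, qty=10): fills=none; bids=[-] asks=[#3:10@103]
After op 4 [order #4] limit_sell(price=102, qty=5): fills=none; bids=[-] asks=[#4:5@102 #3:10@103]
After op 5 [order #5] market_sell(qty=7): fills=none; bids=[-] asks=[#4:5@102 #3:10@103]
After op 6 [order #6] limit_buy(price=99, qty=2): fills=none; bids=[#6:2@99] asks=[#4:5@102 #3:10@103]
After op 7 [order #7] limit_sell(price=105, qty=10): fills=none; bids=[#6:2@99] asks=[#4:5@102 #3:10@103 #7:10@105]
After op 8 [order #100] limit_sell(price=100, qty=5): fills=none; bids=[#6:2@99] asks=[#100:5@100 #4:5@102 #3:10@103 #7:10@105]
After op 9 [order #101] limit_buy(price=105, qty=5): fills=#101x#100:5@100; bids=[#6:2@99] asks=[#4:5@102 #3:10@103 #7:10@105]

Answer: 5@100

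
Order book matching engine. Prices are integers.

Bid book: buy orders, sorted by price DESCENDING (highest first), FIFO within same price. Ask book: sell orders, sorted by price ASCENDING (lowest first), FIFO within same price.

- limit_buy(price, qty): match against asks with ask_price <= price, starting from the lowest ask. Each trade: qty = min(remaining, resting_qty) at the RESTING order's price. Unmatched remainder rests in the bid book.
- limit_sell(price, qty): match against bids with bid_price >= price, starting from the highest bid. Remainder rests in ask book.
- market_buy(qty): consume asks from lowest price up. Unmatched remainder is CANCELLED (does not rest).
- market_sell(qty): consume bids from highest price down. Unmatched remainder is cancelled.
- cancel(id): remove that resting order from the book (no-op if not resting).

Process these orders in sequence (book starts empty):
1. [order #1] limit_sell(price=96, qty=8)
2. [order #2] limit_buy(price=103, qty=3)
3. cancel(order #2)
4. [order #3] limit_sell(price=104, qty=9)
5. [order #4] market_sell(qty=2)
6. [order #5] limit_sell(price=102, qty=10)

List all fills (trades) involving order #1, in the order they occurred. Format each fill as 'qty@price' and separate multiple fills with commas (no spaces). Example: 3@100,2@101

After op 1 [order #1] limit_sell(price=96, qty=8): fills=none; bids=[-] asks=[#1:8@96]
After op 2 [order #2] limit_buy(price=103, qty=3): fills=#2x#1:3@96; bids=[-] asks=[#1:5@96]
After op 3 cancel(order #2): fills=none; bids=[-] asks=[#1:5@96]
After op 4 [order #3] limit_sell(price=104, qty=9): fills=none; bids=[-] asks=[#1:5@96 #3:9@104]
After op 5 [order #4] market_sell(qty=2): fills=none; bids=[-] asks=[#1:5@96 #3:9@104]
After op 6 [order #5] limit_sell(price=102, qty=10): fills=none; bids=[-] asks=[#1:5@96 #5:10@102 #3:9@104]

Answer: 3@96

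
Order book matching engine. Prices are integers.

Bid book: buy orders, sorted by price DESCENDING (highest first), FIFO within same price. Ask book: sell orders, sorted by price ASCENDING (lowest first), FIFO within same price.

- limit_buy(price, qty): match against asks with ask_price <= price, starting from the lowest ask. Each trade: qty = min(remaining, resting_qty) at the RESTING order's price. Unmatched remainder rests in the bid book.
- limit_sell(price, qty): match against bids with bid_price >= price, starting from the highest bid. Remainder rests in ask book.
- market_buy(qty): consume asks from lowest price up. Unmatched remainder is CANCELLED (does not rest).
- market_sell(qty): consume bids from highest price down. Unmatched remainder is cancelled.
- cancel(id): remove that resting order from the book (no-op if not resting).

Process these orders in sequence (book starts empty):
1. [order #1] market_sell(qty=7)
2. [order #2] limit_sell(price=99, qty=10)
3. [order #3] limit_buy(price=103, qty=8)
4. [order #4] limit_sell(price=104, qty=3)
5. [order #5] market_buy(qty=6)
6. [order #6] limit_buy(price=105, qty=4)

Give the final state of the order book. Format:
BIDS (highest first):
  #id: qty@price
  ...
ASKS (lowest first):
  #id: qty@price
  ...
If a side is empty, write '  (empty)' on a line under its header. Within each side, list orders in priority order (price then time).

After op 1 [order #1] market_sell(qty=7): fills=none; bids=[-] asks=[-]
After op 2 [order #2] limit_sell(price=99, qty=10): fills=none; bids=[-] asks=[#2:10@99]
After op 3 [order #3] limit_buy(price=103, qty=8): fills=#3x#2:8@99; bids=[-] asks=[#2:2@99]
After op 4 [order #4] limit_sell(price=104, qty=3): fills=none; bids=[-] asks=[#2:2@99 #4:3@104]
After op 5 [order #5] market_buy(qty=6): fills=#5x#2:2@99 #5x#4:3@104; bids=[-] asks=[-]
After op 6 [order #6] limit_buy(price=105, qty=4): fills=none; bids=[#6:4@105] asks=[-]

Answer: BIDS (highest first):
  #6: 4@105
ASKS (lowest first):
  (empty)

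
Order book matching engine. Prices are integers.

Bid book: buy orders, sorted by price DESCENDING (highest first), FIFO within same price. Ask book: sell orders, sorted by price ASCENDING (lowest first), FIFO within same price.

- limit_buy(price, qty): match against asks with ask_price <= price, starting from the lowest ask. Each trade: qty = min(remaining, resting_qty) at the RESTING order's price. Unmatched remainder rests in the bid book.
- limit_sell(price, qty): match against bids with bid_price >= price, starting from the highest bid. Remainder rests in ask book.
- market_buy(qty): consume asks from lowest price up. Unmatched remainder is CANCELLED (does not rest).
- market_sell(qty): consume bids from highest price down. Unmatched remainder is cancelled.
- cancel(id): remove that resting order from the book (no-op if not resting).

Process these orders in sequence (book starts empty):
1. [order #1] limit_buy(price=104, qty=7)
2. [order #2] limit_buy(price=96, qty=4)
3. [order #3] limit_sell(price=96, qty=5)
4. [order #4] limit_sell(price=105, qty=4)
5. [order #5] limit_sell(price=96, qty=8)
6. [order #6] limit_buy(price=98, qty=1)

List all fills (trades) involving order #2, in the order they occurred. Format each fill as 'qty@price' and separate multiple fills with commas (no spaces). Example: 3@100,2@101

After op 1 [order #1] limit_buy(price=104, qty=7): fills=none; bids=[#1:7@104] asks=[-]
After op 2 [order #2] limit_buy(price=96, qty=4): fills=none; bids=[#1:7@104 #2:4@96] asks=[-]
After op 3 [order #3] limit_sell(price=96, qty=5): fills=#1x#3:5@104; bids=[#1:2@104 #2:4@96] asks=[-]
After op 4 [order #4] limit_sell(price=105, qty=4): fills=none; bids=[#1:2@104 #2:4@96] asks=[#4:4@105]
After op 5 [order #5] limit_sell(price=96, qty=8): fills=#1x#5:2@104 #2x#5:4@96; bids=[-] asks=[#5:2@96 #4:4@105]
After op 6 [order #6] limit_buy(price=98, qty=1): fills=#6x#5:1@96; bids=[-] asks=[#5:1@96 #4:4@105]

Answer: 4@96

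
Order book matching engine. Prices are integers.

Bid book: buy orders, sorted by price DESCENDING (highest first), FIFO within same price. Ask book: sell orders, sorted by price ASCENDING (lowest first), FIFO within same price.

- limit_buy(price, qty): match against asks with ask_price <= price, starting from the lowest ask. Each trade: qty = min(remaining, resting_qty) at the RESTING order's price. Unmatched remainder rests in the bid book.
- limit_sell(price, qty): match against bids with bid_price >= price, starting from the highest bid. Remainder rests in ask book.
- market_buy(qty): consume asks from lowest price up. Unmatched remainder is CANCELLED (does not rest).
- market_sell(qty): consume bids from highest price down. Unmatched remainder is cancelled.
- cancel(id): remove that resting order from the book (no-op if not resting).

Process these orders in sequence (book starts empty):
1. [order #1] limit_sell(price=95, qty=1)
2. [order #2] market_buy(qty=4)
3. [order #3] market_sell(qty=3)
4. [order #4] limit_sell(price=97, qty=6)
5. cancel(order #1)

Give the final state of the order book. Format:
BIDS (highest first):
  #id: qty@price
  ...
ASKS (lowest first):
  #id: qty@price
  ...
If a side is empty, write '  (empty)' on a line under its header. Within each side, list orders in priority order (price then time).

Answer: BIDS (highest first):
  (empty)
ASKS (lowest first):
  #4: 6@97

Derivation:
After op 1 [order #1] limit_sell(price=95, qty=1): fills=none; bids=[-] asks=[#1:1@95]
After op 2 [order #2] market_buy(qty=4): fills=#2x#1:1@95; bids=[-] asks=[-]
After op 3 [order #3] market_sell(qty=3): fills=none; bids=[-] asks=[-]
After op 4 [order #4] limit_sell(price=97, qty=6): fills=none; bids=[-] asks=[#4:6@97]
After op 5 cancel(order #1): fills=none; bids=[-] asks=[#4:6@97]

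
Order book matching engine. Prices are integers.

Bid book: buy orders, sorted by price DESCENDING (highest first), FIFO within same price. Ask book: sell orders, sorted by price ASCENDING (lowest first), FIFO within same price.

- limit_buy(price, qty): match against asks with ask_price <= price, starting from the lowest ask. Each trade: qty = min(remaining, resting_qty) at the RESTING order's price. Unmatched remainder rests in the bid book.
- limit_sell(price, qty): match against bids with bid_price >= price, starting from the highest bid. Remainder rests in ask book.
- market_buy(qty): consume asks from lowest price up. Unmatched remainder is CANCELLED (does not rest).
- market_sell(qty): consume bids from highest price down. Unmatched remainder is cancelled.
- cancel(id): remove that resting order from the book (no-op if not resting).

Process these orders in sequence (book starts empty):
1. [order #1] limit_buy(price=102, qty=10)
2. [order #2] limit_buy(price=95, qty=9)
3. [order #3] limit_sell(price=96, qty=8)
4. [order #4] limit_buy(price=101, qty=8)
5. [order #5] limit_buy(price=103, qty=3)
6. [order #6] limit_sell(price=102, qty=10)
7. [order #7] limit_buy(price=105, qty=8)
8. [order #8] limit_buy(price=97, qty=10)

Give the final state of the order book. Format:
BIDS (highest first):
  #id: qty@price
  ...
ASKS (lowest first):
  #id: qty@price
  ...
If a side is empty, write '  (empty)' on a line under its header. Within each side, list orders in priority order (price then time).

Answer: BIDS (highest first):
  #7: 3@105
  #4: 8@101
  #8: 10@97
  #2: 9@95
ASKS (lowest first):
  (empty)

Derivation:
After op 1 [order #1] limit_buy(price=102, qty=10): fills=none; bids=[#1:10@102] asks=[-]
After op 2 [order #2] limit_buy(price=95, qty=9): fills=none; bids=[#1:10@102 #2:9@95] asks=[-]
After op 3 [order #3] limit_sell(price=96, qty=8): fills=#1x#3:8@102; bids=[#1:2@102 #2:9@95] asks=[-]
After op 4 [order #4] limit_buy(price=101, qty=8): fills=none; bids=[#1:2@102 #4:8@101 #2:9@95] asks=[-]
After op 5 [order #5] limit_buy(price=103, qty=3): fills=none; bids=[#5:3@103 #1:2@102 #4:8@101 #2:9@95] asks=[-]
After op 6 [order #6] limit_sell(price=102, qty=10): fills=#5x#6:3@103 #1x#6:2@102; bids=[#4:8@101 #2:9@95] asks=[#6:5@102]
After op 7 [order #7] limit_buy(price=105, qty=8): fills=#7x#6:5@102; bids=[#7:3@105 #4:8@101 #2:9@95] asks=[-]
After op 8 [order #8] limit_buy(price=97, qty=10): fills=none; bids=[#7:3@105 #4:8@101 #8:10@97 #2:9@95] asks=[-]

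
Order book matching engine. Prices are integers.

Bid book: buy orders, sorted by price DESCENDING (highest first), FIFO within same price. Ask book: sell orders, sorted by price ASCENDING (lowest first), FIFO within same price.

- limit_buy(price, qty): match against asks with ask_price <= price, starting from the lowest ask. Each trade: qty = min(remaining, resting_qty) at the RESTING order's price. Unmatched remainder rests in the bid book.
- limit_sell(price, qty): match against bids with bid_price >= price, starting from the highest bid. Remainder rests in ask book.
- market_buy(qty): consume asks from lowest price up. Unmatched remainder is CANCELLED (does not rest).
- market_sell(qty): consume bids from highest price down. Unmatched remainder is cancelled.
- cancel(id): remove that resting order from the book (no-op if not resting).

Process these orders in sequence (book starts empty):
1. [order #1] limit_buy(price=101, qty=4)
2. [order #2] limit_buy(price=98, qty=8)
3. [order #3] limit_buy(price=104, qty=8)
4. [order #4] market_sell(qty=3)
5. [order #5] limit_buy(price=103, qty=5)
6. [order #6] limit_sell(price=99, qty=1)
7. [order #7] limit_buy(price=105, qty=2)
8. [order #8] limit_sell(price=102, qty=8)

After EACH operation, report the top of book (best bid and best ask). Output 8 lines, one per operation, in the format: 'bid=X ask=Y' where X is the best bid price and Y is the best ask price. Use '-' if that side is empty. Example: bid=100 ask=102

Answer: bid=101 ask=-
bid=101 ask=-
bid=104 ask=-
bid=104 ask=-
bid=104 ask=-
bid=104 ask=-
bid=105 ask=-
bid=103 ask=-

Derivation:
After op 1 [order #1] limit_buy(price=101, qty=4): fills=none; bids=[#1:4@101] asks=[-]
After op 2 [order #2] limit_buy(price=98, qty=8): fills=none; bids=[#1:4@101 #2:8@98] asks=[-]
After op 3 [order #3] limit_buy(price=104, qty=8): fills=none; bids=[#3:8@104 #1:4@101 #2:8@98] asks=[-]
After op 4 [order #4] market_sell(qty=3): fills=#3x#4:3@104; bids=[#3:5@104 #1:4@101 #2:8@98] asks=[-]
After op 5 [order #5] limit_buy(price=103, qty=5): fills=none; bids=[#3:5@104 #5:5@103 #1:4@101 #2:8@98] asks=[-]
After op 6 [order #6] limit_sell(price=99, qty=1): fills=#3x#6:1@104; bids=[#3:4@104 #5:5@103 #1:4@101 #2:8@98] asks=[-]
After op 7 [order #7] limit_buy(price=105, qty=2): fills=none; bids=[#7:2@105 #3:4@104 #5:5@103 #1:4@101 #2:8@98] asks=[-]
After op 8 [order #8] limit_sell(price=102, qty=8): fills=#7x#8:2@105 #3x#8:4@104 #5x#8:2@103; bids=[#5:3@103 #1:4@101 #2:8@98] asks=[-]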